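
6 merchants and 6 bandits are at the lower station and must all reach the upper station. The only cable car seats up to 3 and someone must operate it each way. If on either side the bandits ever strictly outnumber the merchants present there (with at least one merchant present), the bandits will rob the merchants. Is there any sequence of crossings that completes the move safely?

No

Following every safe sequence of crossings from the start, the most of the 12 that can be at the upper station as the cable car arrives there on crossings 1, 3, 5 is 3, 5, 6 respectively; the best ever achieved is 6 of 12.
From crossing 7 on, no configuration arises that was not already reachable earlier: only 17 distinct safe configurations (who is on which side, and where the cable car is) can ever be reached, none of them has everyone across, and every continuation just revisits them. They are: 0 merchants + 0 bandits across (cable car back at the start); 0 merchants + 1 bandit across (cable car there); 0 merchants + 1 bandit across (cable car back at the start); 0 merchants + 2 bandits across (cable car there); 0 merchants + 2 bandits across (cable car back at the start); 0 merchants + 3 bandits across (cable car there); 0 merchants + 3 bandits across (cable car back at the start); 0 merchants + 4 bandits across (cable car there); 0 merchants + 4 bandits across (cable car back at the start); 0 merchants + 5 bandits across (cable car there); 0 merchants + 5 bandits across (cable car back at the start); 0 merchants + 6 bandits across (cable car there); 1 merchant + 1 bandit across (cable car there); 1 merchant + 1 bandit across (cable car back at the start); 2 merchants + 2 bandits across (cable car there); 2 merchants + 2 bandits across (cable car back at the start); 3 merchants + 3 bandits across (cable car there). So no valid plan exists.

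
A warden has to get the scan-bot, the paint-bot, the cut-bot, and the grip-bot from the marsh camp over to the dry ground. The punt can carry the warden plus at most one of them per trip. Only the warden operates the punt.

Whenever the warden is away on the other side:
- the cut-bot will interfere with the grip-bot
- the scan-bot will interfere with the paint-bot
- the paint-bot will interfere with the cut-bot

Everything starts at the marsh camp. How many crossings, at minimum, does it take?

Whatever the first load, the items left behind include a forbidden pair without the warden. No opening move is safe, so no plan exists.

impossible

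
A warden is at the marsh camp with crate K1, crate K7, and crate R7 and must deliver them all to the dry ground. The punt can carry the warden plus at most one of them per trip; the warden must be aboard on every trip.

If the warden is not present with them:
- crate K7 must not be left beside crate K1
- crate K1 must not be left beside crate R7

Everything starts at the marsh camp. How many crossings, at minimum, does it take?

7

Counting alone: the warden can take at most 1 across per trip to the dry ground, so moving all 3 needs at least 3 loaded trips out, with a return between consecutive ones — at least 5 crossings.
The safety rule pushes this higher. Following every safe sequence of crossings, the most of the 3 that can be at the dry ground as the punt arrives there on crossing 5 is 2 — never all 3.
So no plan with fewer than 7 crossings exists, and this one achieves 7:
1. Warden goes to the dry ground with crate K1.
2. Warden goes back to the marsh camp alone.
3. Warden goes to the dry ground with crate K7.
4. Warden goes back to the marsh camp with crate K1.
5. Warden goes to the dry ground with crate R7.
6. Warden goes back to the marsh camp alone.
7. Warden goes to the dry ground with crate K1.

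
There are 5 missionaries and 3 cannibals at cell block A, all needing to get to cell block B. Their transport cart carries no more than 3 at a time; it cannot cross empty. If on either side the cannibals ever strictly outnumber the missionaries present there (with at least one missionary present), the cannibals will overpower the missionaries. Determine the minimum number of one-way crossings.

7

Counting alone: each trip to cell block B takes at most 3 across and each return brings at least 1 back, so after t trips out (and t−1 returns) at most 3t − (t−1) of the 8 are across; that first reaches 8 at t = 4, so at least 7 crossings are needed.
The plan below uses exactly 7 crossings, so it is optimal:
1. 2 cannibals → cell block B.  (cell block A: 5M 1C; cell block B: 0M 2C)
2. 1 cannibal ← cell block A.  (cell block A: 5M 2C; cell block B: 0M 1C)
3. 2 missionaries and 1 cannibal → cell block B.  (cell block A: 3M 1C; cell block B: 2M 2C)
4. 1 cannibal ← cell block A.  (cell block A: 3M 2C; cell block B: 2M 1C)
5. 1 missionary and 2 cannibals → cell block B.  (cell block A: 2M 0C; cell block B: 3M 3C)
6. 1 cannibal ← cell block A.  (cell block A: 2M 1C; cell block B: 3M 2C)
7. 2 missionaries and 1 cannibal → cell block B.  (cell block A: 0M 0C; cell block B: 5M 3C)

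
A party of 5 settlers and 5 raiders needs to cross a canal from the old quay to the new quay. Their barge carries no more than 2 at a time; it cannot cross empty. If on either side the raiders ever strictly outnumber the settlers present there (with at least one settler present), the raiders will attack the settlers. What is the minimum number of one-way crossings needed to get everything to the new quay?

Following every safe sequence of crossings from the start, the most of the 10 that can be at the new quay as the barge arrives there on crossings 1, 3, 5, 7 is 2, 3, 4, 5 respectively; the best ever achieved is 5 of 10.
From crossing 9 on, no configuration arises that was not already reachable earlier: only 13 distinct safe configurations (who is on which side, and where the barge is) can ever be reached, none of them has everyone across, and every continuation just revisits them. They are: 0 settlers + 0 raiders across (barge back at the start); 0 settlers + 1 raider across (barge there); 0 settlers + 1 raider across (barge back at the start); 0 settlers + 2 raiders across (barge there); 0 settlers + 2 raiders across (barge back at the start); 0 settlers + 3 raiders across (barge there); 0 settlers + 3 raiders across (barge back at the start); 0 settlers + 4 raiders across (barge there); 0 settlers + 4 raiders across (barge back at the start); 0 settlers + 5 raiders across (barge there); 1 settler + 1 raider across (barge there); 1 settler + 1 raider across (barge back at the start); 2 settlers + 2 raiders across (barge there). So no valid plan exists.

impossible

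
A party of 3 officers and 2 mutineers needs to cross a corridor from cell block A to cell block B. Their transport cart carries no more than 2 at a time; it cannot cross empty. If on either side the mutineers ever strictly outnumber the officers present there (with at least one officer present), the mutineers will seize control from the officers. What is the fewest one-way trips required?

7

Counting alone: each trip to cell block B takes at most 2 across and each return brings at least 1 back, so after t trips out (and t−1 returns) at most 2t − (t−1) of the 5 are across; that first reaches 5 at t = 4, so at least 7 crossings are needed.
The plan below uses exactly 7 crossings, so it is optimal:
1. 2 mutineers → cell block B.  (cell block A: 3O 0M; cell block B: 0O 2M)
2. 1 mutineer ← cell block A.  (cell block A: 3O 1M; cell block B: 0O 1M)
3. 2 officers → cell block B.  (cell block A: 1O 1M; cell block B: 2O 1M)
4. 1 officer ← cell block A.  (cell block A: 2O 1M; cell block B: 1O 1M)
5. 1 officer and 1 mutineer → cell block B.  (cell block A: 1O 0M; cell block B: 2O 2M)
6. 1 mutineer ← cell block A.  (cell block A: 1O 1M; cell block B: 2O 1M)
7. 1 officer and 1 mutineer → cell block B.  (cell block A: 0O 0M; cell block B: 3O 2M)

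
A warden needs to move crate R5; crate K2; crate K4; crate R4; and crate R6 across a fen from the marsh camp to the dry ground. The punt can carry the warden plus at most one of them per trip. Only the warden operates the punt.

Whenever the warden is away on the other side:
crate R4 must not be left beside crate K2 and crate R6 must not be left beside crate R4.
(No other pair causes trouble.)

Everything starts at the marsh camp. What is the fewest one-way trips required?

Counting alone: the warden can take at most 1 across per trip to the dry ground, so moving all 5 needs at least 5 loaded trips out, with a return between consecutive ones — at least 9 crossings.
The safety rule pushes this higher. Following every safe sequence of crossings, the most of the 5 that can be at the dry ground as the punt arrives there on crossing 9 is 4 — never all 5.
So no plan with fewer than 11 crossings exists, and this one achieves 11:
1. Warden goes to the dry ground with crate R4.
2. Warden goes back to the marsh camp alone.
3. Warden goes to the dry ground with crate R5.
4. Warden goes back to the marsh camp alone.
5. Warden goes to the dry ground with crate K2.
6. Warden goes back to the marsh camp with crate R4.
7. Warden goes to the dry ground with crate R6.
8. Warden goes back to the marsh camp alone.
9. Warden goes to the dry ground with crate K4.
10. Warden goes back to the marsh camp alone.
11. Warden goes to the dry ground with crate R4.

11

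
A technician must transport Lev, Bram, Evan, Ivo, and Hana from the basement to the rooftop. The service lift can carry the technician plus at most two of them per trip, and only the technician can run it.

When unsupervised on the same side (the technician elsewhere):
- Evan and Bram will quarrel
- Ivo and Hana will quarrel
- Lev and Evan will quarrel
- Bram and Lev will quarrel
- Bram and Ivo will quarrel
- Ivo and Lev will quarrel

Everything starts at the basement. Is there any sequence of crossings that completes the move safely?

Whatever the first load, the items left behind include a forbidden pair without the technician. No opening move is safe, so no plan exists.

No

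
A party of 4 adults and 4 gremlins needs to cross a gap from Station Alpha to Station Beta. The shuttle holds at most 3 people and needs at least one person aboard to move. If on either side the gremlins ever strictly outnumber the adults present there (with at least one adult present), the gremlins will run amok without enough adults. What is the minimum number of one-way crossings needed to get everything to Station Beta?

9

Counting alone: each trip to Station Beta takes at most 3 across and each return brings at least 1 back, so after t trips out (and t−1 returns) at most 3t − (t−1) of the 8 are across; that first reaches 8 at t = 4, so at least 7 crossings are needed.
The safety rule pushes this higher. Following every safe sequence of crossings, the most of the 8 that can be at Station Beta as the shuttle arrives there on crossing 7 is 7 — never all 8.
So no plan with fewer than 9 crossings exists, and this one achieves 9:
1. 2 gremlins → Station Beta.  (Station Alpha: 4A 2G; Station Beta: 0A 2G)
2. 1 gremlin ← Station Alpha.  (Station Alpha: 4A 3G; Station Beta: 0A 1G)
3. 3 gremlins → Station Beta.  (Station Alpha: 4A 0G; Station Beta: 0A 4G)
4. 1 gremlin ← Station Alpha.  (Station Alpha: 4A 1G; Station Beta: 0A 3G)
5. 3 adults → Station Beta.  (Station Alpha: 1A 1G; Station Beta: 3A 3G)
6. 1 adult and 1 gremlin ← Station Alpha.  (Station Alpha: 2A 2G; Station Beta: 2A 2G)
7. 2 adults → Station Beta.  (Station Alpha: 0A 2G; Station Beta: 4A 2G)
8. 1 gremlin ← Station Alpha.  (Station Alpha: 0A 3G; Station Beta: 4A 1G)
9. 3 gremlins → Station Beta.  (Station Alpha: 0A 0G; Station Beta: 4A 4G)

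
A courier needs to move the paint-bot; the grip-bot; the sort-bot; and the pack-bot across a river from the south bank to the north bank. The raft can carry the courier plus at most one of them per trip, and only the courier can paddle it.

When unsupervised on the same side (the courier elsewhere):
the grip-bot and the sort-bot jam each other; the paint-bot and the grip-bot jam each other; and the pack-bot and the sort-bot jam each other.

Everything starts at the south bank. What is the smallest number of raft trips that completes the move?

impossible

Whatever the first load, the items left behind include a forbidden pair without the courier. No opening move is safe, so no plan exists.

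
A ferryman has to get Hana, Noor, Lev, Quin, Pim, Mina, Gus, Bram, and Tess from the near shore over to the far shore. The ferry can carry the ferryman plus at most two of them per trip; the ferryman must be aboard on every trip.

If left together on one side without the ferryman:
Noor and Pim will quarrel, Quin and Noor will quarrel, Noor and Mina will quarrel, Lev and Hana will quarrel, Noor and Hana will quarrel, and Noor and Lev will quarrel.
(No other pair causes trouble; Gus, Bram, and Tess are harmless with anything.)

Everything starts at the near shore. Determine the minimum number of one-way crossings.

Counting alone: the ferryman can take at most 2 across per trip to the far shore, so moving all 9 needs at least 5 loaded trips out, with a return between consecutive ones — at least 9 crossings.
The safety rule pushes this higher. Following every safe sequence of crossings, the most of the 9 that can be at the far shore as the ferry arrives there on crossings 9, 11, 13 is 6, 7, 8 respectively — never all 9.
So no plan with fewer than 15 crossings exists, and this one achieves 15:
1. Ferryman goes to the far shore with Hana and Noor.
2. Ferryman goes back to the near shore with Hana.
3. Ferryman goes to the far shore with Hana and Quin.
4. Ferryman goes back to the near shore with Noor.
5. Ferryman goes to the far shore with Noor and Pim.
6. Ferryman goes back to the near shore with Noor.
7. Ferryman goes to the far shore with Mina and Noor.
8. Ferryman goes back to the near shore with Noor.
9. Ferryman goes to the far shore with Gus and Noor.
10. Ferryman goes back to the near shore with Noor.
11. Ferryman goes to the far shore with Bram and Noor.
12. Ferryman goes back to the near shore with Noor.
13. Ferryman goes to the far shore with Noor and Tess.
14. Ferryman goes back to the near shore with Noor.
15. Ferryman goes to the far shore with Lev and Noor.

15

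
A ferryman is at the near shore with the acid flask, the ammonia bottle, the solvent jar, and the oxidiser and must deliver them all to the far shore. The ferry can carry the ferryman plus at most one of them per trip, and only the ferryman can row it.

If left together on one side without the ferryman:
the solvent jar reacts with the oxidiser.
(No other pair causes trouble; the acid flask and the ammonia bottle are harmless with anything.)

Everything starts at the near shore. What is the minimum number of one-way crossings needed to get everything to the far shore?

Counting alone: the ferryman can take at most 1 across per trip to the far shore, so moving all 4 needs at least 4 loaded trips out, with a return between consecutive ones — at least 7 crossings.
The plan below uses exactly 7 crossings, so it is optimal:
1. Ferryman goes to the far shore with the solvent jar.
2. Ferryman goes back to the near shore alone.
3. Ferryman goes to the far shore with the acid flask.
4. Ferryman goes back to the near shore alone.
5. Ferryman goes to the far shore with the ammonia bottle.
6. Ferryman goes back to the near shore alone.
7. Ferryman goes to the far shore with the oxidiser.

7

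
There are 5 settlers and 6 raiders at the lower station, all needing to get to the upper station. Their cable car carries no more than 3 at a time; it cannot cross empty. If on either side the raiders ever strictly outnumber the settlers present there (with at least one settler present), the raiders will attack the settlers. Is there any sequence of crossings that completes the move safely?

No

The raiders already outnumber the settlers at the lower station before anyone moves, so the starting position itself is disallowed.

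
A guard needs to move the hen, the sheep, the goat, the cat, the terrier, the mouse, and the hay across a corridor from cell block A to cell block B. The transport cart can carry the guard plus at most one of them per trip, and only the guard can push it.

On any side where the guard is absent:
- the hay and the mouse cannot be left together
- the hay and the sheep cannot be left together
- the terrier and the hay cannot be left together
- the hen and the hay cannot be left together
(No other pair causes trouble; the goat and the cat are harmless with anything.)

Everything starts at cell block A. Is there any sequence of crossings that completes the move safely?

Following every safe sequence of crossings from the start, the most of the 7 that can be at cell block B as the transport cart arrives there on crossings 1, 3, 5, 7 is 1, 2, 3, 4 respectively; the best ever achieved is 4 of 7.
From crossing 9 on, no configuration arises that was not already reachable earlier: only 44 distinct safe configurations (who is on which side, and where the transport cart is) can ever be reached, none of them has everyone across, and every continuation just revisits them. So no valid plan exists.

No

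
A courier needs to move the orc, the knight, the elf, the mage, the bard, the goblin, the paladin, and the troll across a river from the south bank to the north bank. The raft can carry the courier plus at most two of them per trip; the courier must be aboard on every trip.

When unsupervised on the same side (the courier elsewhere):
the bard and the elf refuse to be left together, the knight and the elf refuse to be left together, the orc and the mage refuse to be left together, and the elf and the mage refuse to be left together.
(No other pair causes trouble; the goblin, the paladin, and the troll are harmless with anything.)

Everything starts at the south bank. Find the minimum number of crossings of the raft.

9

Counting alone: the courier can take at most 2 across per trip to the north bank, so moving all 8 needs at least 4 loaded trips out, with a return between consecutive ones — at least 7 crossings.
The safety rule pushes this higher. Following every safe sequence of crossings, the most of the 8 that can be at the north bank as the raft arrives there on crossing 7 is 7 — never all 8.
So no plan with fewer than 9 crossings exists, and this one achieves 9:
1. Courier goes to the north bank with the elf and the orc.  [the south bank: the bard, the goblin, the knight, the mage, the paladin, the troll | the north bank: the elf, the orc]
2. Courier goes back to the south bank alone.  [the south bank: the bard, the goblin, the knight, the mage, the paladin, the troll | the north bank: the elf, the orc]
3. Courier goes to the north bank with the goblin.  [the south bank: the bard, the knight, the mage, the paladin, the troll | the north bank: the elf, the goblin, the orc]
4. Courier goes back to the south bank alone.  [the south bank: the bard, the knight, the mage, the paladin, the troll | the north bank: the elf, the goblin, the orc]
5. Courier goes to the north bank with the paladin and the troll.  [the south bank: the bard, the knight, the mage | the north bank: the elf, the goblin, the orc, the paladin, the troll]
6. Courier goes back to the south bank alone.  [the south bank: the bard, the knight, the mage | the north bank: the elf, the goblin, the orc, the paladin, the troll]
7. Courier goes to the north bank with the bard and the knight.  [the south bank: the mage | the north bank: the bard, the elf, the goblin, the knight, the orc, the paladin, the troll]
8. Courier goes back to the south bank with the elf.  [the south bank: the elf, the mage | the north bank: the bard, the goblin, the knight, the orc, the paladin, the troll]
9. Courier goes to the north bank with the elf and the mage.  [the south bank: — | the north bank: the bard, the elf, the goblin, the knight, the mage, the orc, the paladin, the troll]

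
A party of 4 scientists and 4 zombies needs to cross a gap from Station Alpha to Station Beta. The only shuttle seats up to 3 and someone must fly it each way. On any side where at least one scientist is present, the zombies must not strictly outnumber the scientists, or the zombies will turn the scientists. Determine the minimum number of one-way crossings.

Counting alone: each trip to Station Beta takes at most 3 across and each return brings at least 1 back, so after t trips out (and t−1 returns) at most 3t − (t−1) of the 8 are across; that first reaches 8 at t = 4, so at least 7 crossings are needed.
The safety rule pushes this higher. Following every safe sequence of crossings, the most of the 8 that can be at Station Beta as the shuttle arrives there on crossing 7 is 7 — never all 8.
So no plan with fewer than 9 crossings exists, and this one achieves 9:
1. 2 zombies → Station Beta.  (Station Alpha: 4S 2Z; Station Beta: 0S 2Z)
2. 1 zombie ← Station Alpha.  (Station Alpha: 4S 3Z; Station Beta: 0S 1Z)
3. 3 zombies → Station Beta.  (Station Alpha: 4S 0Z; Station Beta: 0S 4Z)
4. 1 zombie ← Station Alpha.  (Station Alpha: 4S 1Z; Station Beta: 0S 3Z)
5. 3 scientists → Station Beta.  (Station Alpha: 1S 1Z; Station Beta: 3S 3Z)
6. 1 scientist and 1 zombie ← Station Alpha.  (Station Alpha: 2S 2Z; Station Beta: 2S 2Z)
7. 2 scientists → Station Beta.  (Station Alpha: 0S 2Z; Station Beta: 4S 2Z)
8. 1 zombie ← Station Alpha.  (Station Alpha: 0S 3Z; Station Beta: 4S 1Z)
9. 3 zombies → Station Beta.  (Station Alpha: 0S 0Z; Station Beta: 4S 4Z)

9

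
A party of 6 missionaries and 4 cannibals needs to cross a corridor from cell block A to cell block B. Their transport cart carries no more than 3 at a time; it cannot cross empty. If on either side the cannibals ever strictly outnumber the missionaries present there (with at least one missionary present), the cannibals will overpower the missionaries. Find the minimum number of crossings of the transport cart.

Counting alone: each trip to cell block B takes at most 3 across and each return brings at least 1 back, so after t trips out (and t−1 returns) at most 3t − (t−1) of the 10 are across; that first reaches 10 at t = 5, so at least 9 crossings are needed.
The plan below uses exactly 9 crossings, so it is optimal:
1. 2 cannibals → cell block B.  (cell block A: 6M 2C; cell block B: 0M 2C)
2. 1 cannibal ← cell block A.  (cell block A: 6M 3C; cell block B: 0M 1C)
3. 3 cannibals → cell block B.  (cell block A: 6M 0C; cell block B: 0M 4C)
4. 1 cannibal ← cell block A.  (cell block A: 6M 1C; cell block B: 0M 3C)
5. 3 missionaries → cell block B.  (cell block A: 3M 1C; cell block B: 3M 3C)
6. 1 cannibal ← cell block A.  (cell block A: 3M 2C; cell block B: 3M 2C)
7. 1 missionary and 2 cannibals → cell block B.  (cell block A: 2M 0C; cell block B: 4M 4C)
8. 1 cannibal ← cell block A.  (cell block A: 2M 1C; cell block B: 4M 3C)
9. 2 missionaries and 1 cannibal → cell block B.  (cell block A: 0M 0C; cell block B: 6M 4C)

9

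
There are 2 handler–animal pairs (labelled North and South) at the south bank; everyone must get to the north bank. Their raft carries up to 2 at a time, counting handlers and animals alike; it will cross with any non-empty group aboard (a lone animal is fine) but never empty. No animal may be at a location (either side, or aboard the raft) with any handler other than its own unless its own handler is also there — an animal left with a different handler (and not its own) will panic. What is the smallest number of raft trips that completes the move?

5

Counting alone: each trip to the north bank takes at most 2 across and each return brings at least 1 back, so after t trips out (and t−1 returns) at most 2t − (t−1) of the 4 are across; that first reaches 4 at t = 3, so at least 5 crossings are needed.
The plan below uses exactly 5 crossings, so it is optimal:
1. animal North and handler North cross → the north bank.
2. handler North crosses ← the south bank.
3. handler North and handler South cross → the north bank.
4. handler South crosses ← the south bank.
5. animal South and handler South cross → the north bank.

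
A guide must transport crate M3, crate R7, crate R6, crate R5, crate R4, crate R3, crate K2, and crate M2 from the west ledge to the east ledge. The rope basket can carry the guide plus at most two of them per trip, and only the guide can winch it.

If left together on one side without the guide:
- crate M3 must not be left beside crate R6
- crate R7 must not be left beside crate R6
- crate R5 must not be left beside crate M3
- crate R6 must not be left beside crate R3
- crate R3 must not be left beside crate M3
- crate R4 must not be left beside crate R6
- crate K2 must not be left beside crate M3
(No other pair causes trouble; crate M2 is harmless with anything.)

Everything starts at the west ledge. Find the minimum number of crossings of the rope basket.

Counting alone: the guide can take at most 2 across per trip to the east ledge, so moving all 8 needs at least 4 loaded trips out, with a return between consecutive ones — at least 7 crossings.
The safety rule pushes this higher. Following every safe sequence of crossings, the most of the 8 that can be at the east ledge as the rope basket arrives there on crossings 7, 9, 11 is 5, 6, 7 respectively — never all 8.
So no plan with fewer than 13 crossings exists, and this one achieves 13:
1. Guide goes to the east ledge with crate M3 and crate R6.  [the west ledge: crate K2, crate M2, crate R3, crate R4, crate R5, crate R7 | the east ledge: crate M3, crate R6]
2. Guide goes back to the west ledge with crate M3.  [the west ledge: crate K2, crate M2, crate M3, crate R3, crate R4, crate R5, crate R7 | the east ledge: crate R6]
3. Guide goes to the east ledge with crate M3 and crate R7.  [the west ledge: crate K2, crate M2, crate R3, crate R4, crate R5 | the east ledge: crate M3, crate R6, crate R7]
4. Guide goes back to the west ledge with crate R6.  [the west ledge: crate K2, crate M2, crate R3, crate R4, crate R5, crate R6 | the east ledge: crate M3, crate R7]
5. Guide goes to the east ledge with crate R4 and crate R6.  [the west ledge: crate K2, crate M2, crate R3, crate R5 | the east ledge: crate M3, crate R4, crate R6, crate R7]
6. Guide goes back to the west ledge with crate R6.  [the west ledge: crate K2, crate M2, crate R3, crate R5, crate R6 | the east ledge: crate M3, crate R4, crate R7]
7. Guide goes to the east ledge with crate M2 and crate R6.  [the west ledge: crate K2, crate R3, crate R5 | the east ledge: crate M2, crate M3, crate R4, crate R6, crate R7]
8. Guide goes back to the west ledge with crate R6.  [the west ledge: crate K2, crate R3, crate R5, crate R6 | the east ledge: crate M2, crate M3, crate R4, crate R7]
9. Guide goes to the east ledge with crate R3 and crate R5.  [the west ledge: crate K2, crate R6 | the east ledge: crate M2, crate M3, crate R3, crate R4, crate R5, crate R7]
10. Guide goes back to the west ledge with crate M3.  [the west ledge: crate K2, crate M3, crate R6 | the east ledge: crate M2, crate R3, crate R4, crate R5, crate R7]
11. Guide goes to the east ledge with crate K2 and crate M3.  [the west ledge: crate R6 | the east ledge: crate K2, crate M2, crate M3, crate R3, crate R4, crate R5, crate R7]
12. Guide goes back to the west ledge with crate M3.  [the west ledge: crate M3, crate R6 | the east ledge: crate K2, crate M2, crate R3, crate R4, crate R5, crate R7]
13. Guide goes to the east ledge with crate M3 and crate R6.  [the west ledge: — | the east ledge: crate K2, crate M2, crate M3, crate R3, crate R4, crate R5, crate R6, crate R7]

13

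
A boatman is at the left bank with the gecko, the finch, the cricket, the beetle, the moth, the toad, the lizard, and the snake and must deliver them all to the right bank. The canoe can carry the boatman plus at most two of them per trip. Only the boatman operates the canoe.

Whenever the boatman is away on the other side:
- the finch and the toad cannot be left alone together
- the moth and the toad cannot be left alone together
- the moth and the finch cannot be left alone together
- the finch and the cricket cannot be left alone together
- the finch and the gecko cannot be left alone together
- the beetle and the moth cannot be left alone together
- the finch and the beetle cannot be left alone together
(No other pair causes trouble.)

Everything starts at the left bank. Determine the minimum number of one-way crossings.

Counting alone: the boatman can take at most 2 across per trip to the right bank, so moving all 8 needs at least 4 loaded trips out, with a return between consecutive ones — at least 7 crossings.
The safety rule pushes this higher. Following every safe sequence of crossings, the most of the 8 that can be at the right bank as the canoe arrives there on crossings 7, 9, 11 is 5, 6, 7 respectively — never all 8.
So no plan with fewer than 13 crossings exists, and this one achieves 13:
1. Boatman goes to the right bank with the finch and the moth.  [the left bank: the beetle, the cricket, the gecko, the lizard, the snake, the toad | the right bank: the finch, the moth]
2. Boatman goes back to the left bank with the finch.  [the left bank: the beetle, the cricket, the finch, the gecko, the lizard, the snake, the toad | the right bank: the moth]
3. Boatman goes to the right bank with the finch and the gecko.  [the left bank: the beetle, the cricket, the lizard, the snake, the toad | the right bank: the finch, the gecko, the moth]
4. Boatman goes back to the left bank with the finch.  [the left bank: the beetle, the cricket, the finch, the lizard, the snake, the toad | the right bank: the gecko, the moth]
5. Boatman goes to the right bank with the cricket and the finch.  [the left bank: the beetle, the lizard, the snake, the toad | the right bank: the cricket, the finch, the gecko, the moth]
6. Boatman goes back to the left bank with the finch.  [the left bank: the beetle, the finch, the lizard, the snake, the toad | the right bank: the cricket, the gecko, the moth]
7. Boatman goes to the right bank with the finch and the lizard.  [the left bank: the beetle, the snake, the toad | the right bank: the cricket, the finch, the gecko, the lizard, the moth]
8. Boatman goes back to the left bank with the finch.  [the left bank: the beetle, the finch, the snake, the toad | the right bank: the cricket, the gecko, the lizard, the moth]
9. Boatman goes to the right bank with the finch and the snake.  [the left bank: the beetle, the toad | the right bank: the cricket, the finch, the gecko, the lizard, the moth, the snake]
10. Boatman goes back to the left bank with the finch.  [the left bank: the beetle, the finch, the toad | the right bank: the cricket, the gecko, the lizard, the moth, the snake]
11. Boatman goes to the right bank with the beetle and the toad.  [the left bank: the finch | the right bank: the beetle, the cricket, the gecko, the lizard, the moth, the snake, the toad]
12. Boatman goes back to the left bank with the moth.  [the left bank: the finch, the moth | the right bank: the beetle, the cricket, the gecko, the lizard, the snake, the toad]
13. Boatman goes to the right bank with the finch and the moth.  [the left bank: — | the right bank: the beetle, the cricket, the finch, the gecko, the lizard, the moth, the snake, the toad]

13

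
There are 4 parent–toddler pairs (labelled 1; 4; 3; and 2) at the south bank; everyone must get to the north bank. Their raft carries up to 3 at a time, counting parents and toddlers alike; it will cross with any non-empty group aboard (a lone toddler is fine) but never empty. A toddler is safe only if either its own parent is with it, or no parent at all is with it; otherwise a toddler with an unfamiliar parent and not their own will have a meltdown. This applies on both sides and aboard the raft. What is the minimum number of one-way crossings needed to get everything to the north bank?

Counting alone: each trip to the north bank takes at most 3 across and each return brings at least 1 back, so after t trips out (and t−1 returns) at most 3t − (t−1) of the 8 are across; that first reaches 8 at t = 4, so at least 7 crossings are needed.
The safety rule pushes this higher. Following every safe sequence of crossings, the most of the 8 that can be at the north bank as the raft arrives there on crossing 7 is 7 — never all 8.
So no plan with fewer than 9 crossings exists, and this one achieves 9:
1. parent 1 and toddler 1 cross → the north bank.
2. parent 1 crosses ← the south bank.
3. parent 1, parent 4, and toddler 4 cross → the north bank.
4. parent 1 and toddler 1 cross ← the south bank.
5. parent 1, parent 2, and parent 3 cross → the north bank.
6. toddler 4 crosses ← the south bank.
7. toddler 1 and toddler 4 cross → the north bank.
8. toddler 1 crosses ← the south bank.
9. toddler 1, toddler 2, and toddler 3 cross → the north bank.

9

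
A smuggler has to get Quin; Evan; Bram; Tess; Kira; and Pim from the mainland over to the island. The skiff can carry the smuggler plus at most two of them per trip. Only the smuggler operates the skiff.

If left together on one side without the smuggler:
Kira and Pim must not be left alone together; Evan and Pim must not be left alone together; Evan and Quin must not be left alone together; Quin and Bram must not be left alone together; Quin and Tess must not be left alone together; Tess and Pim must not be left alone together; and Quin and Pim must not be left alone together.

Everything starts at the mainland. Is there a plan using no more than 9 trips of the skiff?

Yes

Yes — this plan uses 9 crossings (≤ 9):
1. Smuggler goes to the island with Pim and Quin.  [the mainland: Bram, Evan, Kira, Tess | the island: Pim, Quin]
2. Smuggler goes back to the mainland with Quin.  [the mainland: Bram, Evan, Kira, Quin, Tess | the island: Pim]
3. Smuggler goes to the island with Bram and Quin.  [the mainland: Evan, Kira, Tess | the island: Bram, Pim, Quin]
4. Smuggler goes back to the mainland with Quin.  [the mainland: Evan, Kira, Quin, Tess | the island: Bram, Pim]
5. Smuggler goes to the island with Evan and Tess.  [the mainland: Kira, Quin | the island: Bram, Evan, Pim, Tess]
6. Smuggler goes back to the mainland with Pim.  [the mainland: Kira, Pim, Quin | the island: Bram, Evan, Tess]
7. Smuggler goes to the island with Kira and Quin.  [the mainland: Pim | the island: Bram, Evan, Kira, Quin, Tess]
8. Smuggler goes back to the mainland with Quin.  [the mainland: Pim, Quin | the island: Bram, Evan, Kira, Tess]
9. Smuggler goes to the island with Pim and Quin.  [the mainland: — | the island: Bram, Evan, Kira, Pim, Quin, Tess]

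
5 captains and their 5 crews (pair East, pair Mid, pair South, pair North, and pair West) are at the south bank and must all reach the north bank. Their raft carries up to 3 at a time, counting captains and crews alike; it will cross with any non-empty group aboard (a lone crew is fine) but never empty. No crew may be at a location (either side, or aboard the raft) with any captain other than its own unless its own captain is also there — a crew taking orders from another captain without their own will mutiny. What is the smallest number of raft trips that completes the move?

Counting alone: each trip to the north bank takes at most 3 across and each return brings at least 1 back, so after t trips out (and t−1 returns) at most 3t − (t−1) of the 10 are across; that first reaches 10 at t = 5, so at least 9 crossings are needed.
The safety rule pushes this higher. Following every safe sequence of crossings, the most of the 10 that can be at the north bank as the raft arrives there on crossing 9 is 9 — never all 10.
So no plan with fewer than 11 crossings exists, and this one achieves 11:
1. captain East and crew East cross → the north bank.
2. captain East crosses ← the south bank.
3. crew Mid, crew North, and crew South cross → the north bank.
4. crew East crosses ← the south bank.
5. captain Mid, captain North, and captain South cross → the north bank.
6. captain Mid and crew Mid cross ← the south bank.
7. captain East, captain Mid, and captain West cross → the north bank.
8. crew South crosses ← the south bank.
9. crew East and crew Mid cross → the north bank.
10. crew East crosses ← the south bank.
11. crew East, crew South, and crew West cross → the north bank.

11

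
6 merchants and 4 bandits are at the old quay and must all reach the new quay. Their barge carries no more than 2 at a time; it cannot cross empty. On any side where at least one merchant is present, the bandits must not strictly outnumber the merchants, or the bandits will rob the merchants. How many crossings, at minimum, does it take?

Counting alone: each trip to the new quay takes at most 2 across and each return brings at least 1 back, so after t trips out (and t−1 returns) at most 2t − (t−1) of the 10 are across; that first reaches 10 at t = 9, so at least 17 crossings are needed.
The plan below uses exactly 17 crossings, so it is optimal:
1. 2 bandits → the new quay.  (the old quay: 6M 2B; the new quay: 0M 2B)
2. 1 bandit ← the old quay.  (the old quay: 6M 3B; the new quay: 0M 1B)
3. 2 bandits → the new quay.  (the old quay: 6M 1B; the new quay: 0M 3B)
4. 1 bandit ← the old quay.  (the old quay: 6M 2B; the new quay: 0M 2B)
5. 2 merchants → the new quay.  (the old quay: 4M 2B; the new quay: 2M 2B)
6. 1 bandit ← the old quay.  (the old quay: 4M 3B; the new quay: 2M 1B)
7. 1 merchant and 1 bandit → the new quay.  (the old quay: 3M 2B; the new quay: 3M 2B)
8. 1 bandit ← the old quay.  (the old quay: 3M 3B; the new quay: 3M 1B)
9. 2 bandits → the new quay.  (the old quay: 3M 1B; the new quay: 3M 3B)
10. 1 bandit ← the old quay.  (the old quay: 3M 2B; the new quay: 3M 2B)
11. 1 merchant and 1 bandit → the new quay.  (the old quay: 2M 1B; the new quay: 4M 3B)
12. 1 bandit ← the old quay.  (the old quay: 2M 2B; the new quay: 4M 2B)
13. 2 bandits → the new quay.  (the old quay: 2M 0B; the new quay: 4M 4B)
14. 1 bandit ← the old quay.  (the old quay: 2M 1B; the new quay: 4M 3B)
15. 1 merchant and 1 bandit → the new quay.  (the old quay: 1M 0B; the new quay: 5M 4B)
16. 1 bandit ← the old quay.  (the old quay: 1M 1B; the new quay: 5M 3B)
17. 1 merchant and 1 bandit → the new quay.  (the old quay: 0M 0B; the new quay: 6M 4B)

17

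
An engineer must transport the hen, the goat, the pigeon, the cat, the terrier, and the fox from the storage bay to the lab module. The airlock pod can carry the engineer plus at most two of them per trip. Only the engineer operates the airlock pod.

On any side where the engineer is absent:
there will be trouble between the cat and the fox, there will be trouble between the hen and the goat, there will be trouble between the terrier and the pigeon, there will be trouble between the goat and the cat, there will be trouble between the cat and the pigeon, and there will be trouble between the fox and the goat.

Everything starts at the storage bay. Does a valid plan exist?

No

Whatever the first load, the items left behind include a forbidden pair without the engineer. No opening move is safe, so no plan exists.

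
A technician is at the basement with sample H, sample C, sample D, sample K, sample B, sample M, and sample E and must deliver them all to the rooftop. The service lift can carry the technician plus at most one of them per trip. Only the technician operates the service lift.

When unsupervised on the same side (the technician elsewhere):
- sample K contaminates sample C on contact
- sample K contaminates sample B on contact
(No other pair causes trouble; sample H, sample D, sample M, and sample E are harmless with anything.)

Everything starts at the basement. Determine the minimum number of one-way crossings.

Counting alone: the technician can take at most 1 across per trip to the rooftop, so moving all 7 needs at least 7 loaded trips out, with a return between consecutive ones — at least 13 crossings.
The safety rule pushes this higher. Following every safe sequence of crossings, the most of the 7 that can be at the rooftop as the service lift arrives there on crossing 13 is 6 — never all 7.
So no plan with fewer than 15 crossings exists, and this one achieves 15:
1. Technician goes to the rooftop with sample K.
2. Technician goes back to the basement alone.
3. Technician goes to the rooftop with sample H.
4. Technician goes back to the basement alone.
5. Technician goes to the rooftop with sample C.
6. Technician goes back to the basement with sample K.
7. Technician goes to the rooftop with sample B.
8. Technician goes back to the basement alone.
9. Technician goes to the rooftop with sample D.
10. Technician goes back to the basement alone.
11. Technician goes to the rooftop with sample M.
12. Technician goes back to the basement alone.
13. Technician goes to the rooftop with sample E.
14. Technician goes back to the basement alone.
15. Technician goes to the rooftop with sample K.

15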